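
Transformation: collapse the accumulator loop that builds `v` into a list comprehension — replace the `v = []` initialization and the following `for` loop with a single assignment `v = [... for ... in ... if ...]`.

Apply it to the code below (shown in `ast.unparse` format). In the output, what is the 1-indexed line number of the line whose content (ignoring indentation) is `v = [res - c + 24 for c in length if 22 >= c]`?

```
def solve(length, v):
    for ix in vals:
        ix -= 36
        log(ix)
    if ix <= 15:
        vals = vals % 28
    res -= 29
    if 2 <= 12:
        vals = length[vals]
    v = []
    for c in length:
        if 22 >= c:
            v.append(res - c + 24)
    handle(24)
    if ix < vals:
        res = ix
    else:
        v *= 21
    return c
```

Transformed code:
def solve(length, v):
    for ix in vals:
        ix -= 36
        log(ix)
    if ix <= 15:
        vals = vals % 28
    res -= 29
    if 2 <= 12:
        vals = length[vals]
    v = [res - c + 24 for c in length if 22 >= c]
    handle(24)
    if ix < vals:
        res = ix
    else:
        v *= 21
    return c

10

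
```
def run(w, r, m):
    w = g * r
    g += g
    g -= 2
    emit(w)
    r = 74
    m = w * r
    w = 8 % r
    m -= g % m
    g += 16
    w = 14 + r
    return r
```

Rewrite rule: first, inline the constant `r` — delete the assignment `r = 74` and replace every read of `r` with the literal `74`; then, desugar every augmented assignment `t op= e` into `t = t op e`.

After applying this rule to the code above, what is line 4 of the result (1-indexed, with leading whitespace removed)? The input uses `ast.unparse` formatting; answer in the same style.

Transformed code:
def run(w, r, m):
    w = g * 74
    g = g + g
    g = g - 2
    emit(w)
    m = w * 74
    w = 8 % 74
    m = m - g % m
    g = g + 16
    w = 14 + 74
    return 74

g = g - 2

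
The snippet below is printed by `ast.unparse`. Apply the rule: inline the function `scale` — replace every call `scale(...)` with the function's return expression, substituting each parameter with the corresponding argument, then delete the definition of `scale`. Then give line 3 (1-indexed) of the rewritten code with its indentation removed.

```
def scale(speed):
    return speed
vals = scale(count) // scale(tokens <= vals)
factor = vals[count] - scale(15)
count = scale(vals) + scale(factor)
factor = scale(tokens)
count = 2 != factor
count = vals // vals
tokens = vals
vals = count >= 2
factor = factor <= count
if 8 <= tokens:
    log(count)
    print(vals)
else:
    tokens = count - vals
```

Transformed code:
vals = count // (tokens <= vals)
factor = vals[count] - 15
count = vals + factor
factor = tokens
count = 2 != factor
count = vals // vals
tokens = vals
vals = count >= 2
factor = factor <= count
if 8 <= tokens:
    log(count)
    print(vals)
else:
    tokens = count - vals

count = vals + factor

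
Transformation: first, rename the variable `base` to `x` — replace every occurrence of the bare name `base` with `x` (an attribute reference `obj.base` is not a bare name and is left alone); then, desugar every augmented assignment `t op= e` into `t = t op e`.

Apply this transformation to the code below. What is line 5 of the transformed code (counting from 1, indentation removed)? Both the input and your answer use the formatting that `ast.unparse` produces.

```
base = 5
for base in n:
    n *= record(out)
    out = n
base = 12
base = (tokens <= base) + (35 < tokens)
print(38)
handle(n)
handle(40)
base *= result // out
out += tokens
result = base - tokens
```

Transformed code:
x = 5
for x in n:
    n = n * record(out)
    out = n
x = 12
x = (tokens <= x) + (35 < tokens)
print(38)
handle(n)
handle(40)
x = x * (result // out)
out = out + tokens
result = x - tokens

x = 12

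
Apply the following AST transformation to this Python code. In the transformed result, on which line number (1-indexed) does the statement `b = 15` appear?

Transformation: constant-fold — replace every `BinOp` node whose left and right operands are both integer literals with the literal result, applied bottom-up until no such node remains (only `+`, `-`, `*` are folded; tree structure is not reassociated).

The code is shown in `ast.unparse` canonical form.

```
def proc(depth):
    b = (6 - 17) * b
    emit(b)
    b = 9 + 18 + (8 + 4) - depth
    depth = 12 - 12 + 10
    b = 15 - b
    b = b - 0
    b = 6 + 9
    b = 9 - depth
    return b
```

8

Transformed code:
def proc(depth):
    b = -11 * b
    emit(b)
    b = 39 - depth
    depth = 10
    b = 15 - b
    b = b - 0
    b = 15
    b = 9 - depth
    return b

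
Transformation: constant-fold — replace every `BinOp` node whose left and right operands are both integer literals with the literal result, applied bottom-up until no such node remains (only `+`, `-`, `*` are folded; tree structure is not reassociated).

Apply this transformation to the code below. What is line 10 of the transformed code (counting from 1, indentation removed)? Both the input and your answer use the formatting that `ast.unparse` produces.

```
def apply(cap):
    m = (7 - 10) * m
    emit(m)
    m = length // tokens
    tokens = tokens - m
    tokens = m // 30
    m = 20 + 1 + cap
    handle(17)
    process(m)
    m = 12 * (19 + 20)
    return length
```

Transformed code:
def apply(cap):
    m = -3 * m
    emit(m)
    m = length // tokens
    tokens = tokens - m
    tokens = m // 30
    m = 21 + cap
    handle(17)
    process(m)
    m = 468
    return length

m = 468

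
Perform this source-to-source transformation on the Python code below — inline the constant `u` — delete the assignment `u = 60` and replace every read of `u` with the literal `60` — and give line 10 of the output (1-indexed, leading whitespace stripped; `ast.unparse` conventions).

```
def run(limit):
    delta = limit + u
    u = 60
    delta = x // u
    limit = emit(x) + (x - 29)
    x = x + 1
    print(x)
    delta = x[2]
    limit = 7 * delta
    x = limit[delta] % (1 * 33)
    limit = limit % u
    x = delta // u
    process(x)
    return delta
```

Transformed code:
def run(limit):
    delta = limit + 60
    delta = x // 60
    limit = emit(x) + (x - 29)
    x = x + 1
    print(x)
    delta = x[2]
    limit = 7 * delta
    x = limit[delta] % (1 * 33)
    limit = limit % 60
    x = delta // 60
    process(x)
    return delta

limit = limit % 60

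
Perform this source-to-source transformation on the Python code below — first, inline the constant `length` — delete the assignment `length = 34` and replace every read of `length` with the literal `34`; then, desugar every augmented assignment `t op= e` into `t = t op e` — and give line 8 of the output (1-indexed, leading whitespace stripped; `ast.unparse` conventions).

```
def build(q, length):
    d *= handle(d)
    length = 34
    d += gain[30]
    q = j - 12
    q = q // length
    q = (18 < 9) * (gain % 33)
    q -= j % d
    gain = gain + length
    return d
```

Transformed code:
def build(q, length):
    d = d * handle(d)
    d = d + gain[30]
    q = j - 12
    q = q // 34
    q = (18 < 9) * (gain % 33)
    q = q - j % d
    gain = gain + 34
    return d

gain = gain + 34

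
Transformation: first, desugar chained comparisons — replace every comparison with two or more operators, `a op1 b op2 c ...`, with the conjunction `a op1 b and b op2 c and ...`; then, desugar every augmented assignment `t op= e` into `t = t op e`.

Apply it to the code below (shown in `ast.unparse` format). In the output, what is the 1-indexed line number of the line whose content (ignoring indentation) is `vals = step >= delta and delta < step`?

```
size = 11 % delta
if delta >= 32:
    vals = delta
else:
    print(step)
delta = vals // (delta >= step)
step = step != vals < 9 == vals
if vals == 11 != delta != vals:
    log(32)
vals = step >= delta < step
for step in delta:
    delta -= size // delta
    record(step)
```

10

Transformed code:
size = 11 % delta
if delta >= 32:
    vals = delta
else:
    print(step)
delta = vals // (delta >= step)
step = step != vals and vals < 9 and (9 == vals)
if vals == 11 and 11 != delta and (delta != vals):
    log(32)
vals = step >= delta and delta < step
for step in delta:
    delta = delta - size // delta
    record(step)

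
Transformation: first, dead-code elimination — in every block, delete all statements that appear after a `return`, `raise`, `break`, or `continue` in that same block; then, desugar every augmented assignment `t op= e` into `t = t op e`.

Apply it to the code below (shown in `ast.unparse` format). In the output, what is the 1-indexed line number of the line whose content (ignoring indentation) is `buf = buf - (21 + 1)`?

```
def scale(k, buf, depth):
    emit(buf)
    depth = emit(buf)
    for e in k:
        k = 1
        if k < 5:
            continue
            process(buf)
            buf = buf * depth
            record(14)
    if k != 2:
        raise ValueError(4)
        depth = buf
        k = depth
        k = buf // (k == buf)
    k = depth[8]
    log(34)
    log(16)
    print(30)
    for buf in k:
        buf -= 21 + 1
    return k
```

15

Transformed code:
def scale(k, buf, depth):
    emit(buf)
    depth = emit(buf)
    for e in k:
        k = 1
        if k < 5:
            continue
    if k != 2:
        raise ValueError(4)
    k = depth[8]
    log(34)
    log(16)
    print(30)
    for buf in k:
        buf = buf - (21 + 1)
    return k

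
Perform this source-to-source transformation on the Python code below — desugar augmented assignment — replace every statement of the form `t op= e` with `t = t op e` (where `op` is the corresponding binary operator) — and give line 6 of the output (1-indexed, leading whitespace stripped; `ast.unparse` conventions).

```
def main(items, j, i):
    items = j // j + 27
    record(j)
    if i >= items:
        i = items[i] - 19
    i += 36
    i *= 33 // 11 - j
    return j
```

Transformed code:
def main(items, j, i):
    items = j // j + 27
    record(j)
    if i >= items:
        i = items[i] - 19
    i = i + 36
    i = i * (33 // 11 - j)
    return j

i = i + 36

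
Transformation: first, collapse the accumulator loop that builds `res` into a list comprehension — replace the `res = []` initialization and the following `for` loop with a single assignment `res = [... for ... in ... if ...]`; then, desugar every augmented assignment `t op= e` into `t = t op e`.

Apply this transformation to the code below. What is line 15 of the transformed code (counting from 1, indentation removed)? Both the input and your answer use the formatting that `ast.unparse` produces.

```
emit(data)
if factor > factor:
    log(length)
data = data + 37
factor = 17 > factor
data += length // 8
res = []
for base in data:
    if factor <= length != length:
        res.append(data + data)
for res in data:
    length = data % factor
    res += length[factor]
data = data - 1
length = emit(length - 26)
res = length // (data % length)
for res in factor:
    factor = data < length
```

Transformed code:
emit(data)
if factor > factor:
    log(length)
data = data + 37
factor = 17 > factor
data = data + length // 8
res = [data + data for base in data if factor <= length != length]
for res in data:
    length = data % factor
    res = res + length[factor]
data = data - 1
length = emit(length - 26)
res = length // (data % length)
for res in factor:
    factor = data < length

factor = data < length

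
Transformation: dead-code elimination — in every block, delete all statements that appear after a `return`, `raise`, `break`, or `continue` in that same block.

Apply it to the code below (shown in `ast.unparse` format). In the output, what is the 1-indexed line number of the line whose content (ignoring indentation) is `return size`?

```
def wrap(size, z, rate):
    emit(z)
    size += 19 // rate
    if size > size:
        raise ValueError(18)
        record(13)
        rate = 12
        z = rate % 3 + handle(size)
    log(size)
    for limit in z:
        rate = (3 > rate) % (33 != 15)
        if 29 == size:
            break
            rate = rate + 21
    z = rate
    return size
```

12

Transformed code:
def wrap(size, z, rate):
    emit(z)
    size += 19 // rate
    if size > size:
        raise ValueError(18)
    log(size)
    for limit in z:
        rate = (3 > rate) % (33 != 15)
        if 29 == size:
            break
    z = rate
    return size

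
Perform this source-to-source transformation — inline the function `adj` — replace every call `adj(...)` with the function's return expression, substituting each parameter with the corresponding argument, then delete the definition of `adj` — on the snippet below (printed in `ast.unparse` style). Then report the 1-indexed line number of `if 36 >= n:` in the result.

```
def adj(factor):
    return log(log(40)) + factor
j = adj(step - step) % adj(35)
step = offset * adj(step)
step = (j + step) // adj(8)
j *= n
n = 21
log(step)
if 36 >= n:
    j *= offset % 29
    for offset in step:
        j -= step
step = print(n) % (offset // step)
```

7

Transformed code:
j = (log(log(40)) + (step - step)) % (log(log(40)) + 35)
step = offset * (log(log(40)) + step)
step = (j + step) // (log(log(40)) + 8)
j *= n
n = 21
log(step)
if 36 >= n:
    j *= offset % 29
    for offset in step:
        j -= step
step = print(n) % (offset // step)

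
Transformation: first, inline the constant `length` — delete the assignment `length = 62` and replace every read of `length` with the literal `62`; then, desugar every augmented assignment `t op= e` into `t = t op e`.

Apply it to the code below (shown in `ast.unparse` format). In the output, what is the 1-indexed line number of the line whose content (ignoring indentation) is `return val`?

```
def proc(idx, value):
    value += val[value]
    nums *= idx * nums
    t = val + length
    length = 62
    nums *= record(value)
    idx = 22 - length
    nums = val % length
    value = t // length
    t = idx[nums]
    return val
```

Transformed code:
def proc(idx, value):
    value = value + val[value]
    nums = nums * (idx * nums)
    t = val + 62
    nums = nums * record(value)
    idx = 22 - 62
    nums = val % 62
    value = t // 62
    t = idx[nums]
    return val

10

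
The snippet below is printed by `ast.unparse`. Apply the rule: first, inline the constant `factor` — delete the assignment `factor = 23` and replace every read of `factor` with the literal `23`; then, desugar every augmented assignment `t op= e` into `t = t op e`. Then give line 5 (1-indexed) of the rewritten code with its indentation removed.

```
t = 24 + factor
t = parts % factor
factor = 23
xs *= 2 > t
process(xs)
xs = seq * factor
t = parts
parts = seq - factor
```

Transformed code:
t = 24 + 23
t = parts % 23
xs = xs * (2 > t)
process(xs)
xs = seq * 23
t = parts
parts = seq - 23

xs = seq * 23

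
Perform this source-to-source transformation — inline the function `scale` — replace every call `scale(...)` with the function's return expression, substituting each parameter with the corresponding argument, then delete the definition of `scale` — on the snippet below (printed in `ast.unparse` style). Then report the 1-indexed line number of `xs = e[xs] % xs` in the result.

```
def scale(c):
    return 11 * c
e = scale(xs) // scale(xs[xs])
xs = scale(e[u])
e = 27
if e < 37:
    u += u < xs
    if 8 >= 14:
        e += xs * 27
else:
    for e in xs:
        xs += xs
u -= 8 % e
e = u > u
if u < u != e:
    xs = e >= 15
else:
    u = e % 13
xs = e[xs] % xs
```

17

Transformed code:
e = 11 * xs // (11 * xs[xs])
xs = 11 * e[u]
e = 27
if e < 37:
    u += u < xs
    if 8 >= 14:
        e += xs * 27
else:
    for e in xs:
        xs += xs
u -= 8 % e
e = u > u
if u < u != e:
    xs = e >= 15
else:
    u = e % 13
xs = e[xs] % xs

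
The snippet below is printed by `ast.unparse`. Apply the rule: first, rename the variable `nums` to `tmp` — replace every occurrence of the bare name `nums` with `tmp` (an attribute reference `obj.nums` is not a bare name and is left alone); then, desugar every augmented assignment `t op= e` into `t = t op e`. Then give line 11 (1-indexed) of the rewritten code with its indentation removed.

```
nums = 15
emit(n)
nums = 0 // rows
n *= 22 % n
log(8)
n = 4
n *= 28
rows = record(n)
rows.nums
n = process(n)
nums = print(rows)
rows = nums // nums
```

Transformed code:
tmp = 15
emit(n)
tmp = 0 // rows
n = n * (22 % n)
log(8)
n = 4
n = n * 28
rows = record(n)
rows.nums
n = process(n)
tmp = print(rows)
rows = tmp // tmp

tmp = print(rows)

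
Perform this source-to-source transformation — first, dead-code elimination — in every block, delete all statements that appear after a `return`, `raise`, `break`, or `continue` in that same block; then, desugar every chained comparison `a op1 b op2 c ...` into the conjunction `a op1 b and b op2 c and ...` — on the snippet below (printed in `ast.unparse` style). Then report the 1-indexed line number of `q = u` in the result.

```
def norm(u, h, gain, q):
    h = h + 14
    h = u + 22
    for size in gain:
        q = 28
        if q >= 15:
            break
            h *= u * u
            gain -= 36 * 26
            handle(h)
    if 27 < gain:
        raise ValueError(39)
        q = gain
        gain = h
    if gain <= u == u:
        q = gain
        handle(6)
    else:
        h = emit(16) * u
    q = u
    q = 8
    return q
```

15

Transformed code:
def norm(u, h, gain, q):
    h = h + 14
    h = u + 22
    for size in gain:
        q = 28
        if q >= 15:
            break
    if 27 < gain:
        raise ValueError(39)
    if gain <= u and u == u:
        q = gain
        handle(6)
    else:
        h = emit(16) * u
    q = u
    q = 8
    return q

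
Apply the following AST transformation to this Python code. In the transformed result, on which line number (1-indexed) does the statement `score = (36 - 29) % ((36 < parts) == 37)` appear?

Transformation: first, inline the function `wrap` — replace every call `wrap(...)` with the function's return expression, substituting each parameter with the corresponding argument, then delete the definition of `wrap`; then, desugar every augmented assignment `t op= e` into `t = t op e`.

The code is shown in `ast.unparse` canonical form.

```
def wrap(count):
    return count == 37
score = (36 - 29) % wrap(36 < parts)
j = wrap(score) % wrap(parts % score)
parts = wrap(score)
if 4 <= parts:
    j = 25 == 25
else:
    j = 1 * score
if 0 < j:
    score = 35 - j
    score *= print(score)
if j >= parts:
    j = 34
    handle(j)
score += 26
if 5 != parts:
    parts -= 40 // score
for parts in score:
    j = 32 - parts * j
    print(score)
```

1

Transformed code:
score = (36 - 29) % ((36 < parts) == 37)
j = (score == 37) % (parts % score == 37)
parts = score == 37
if 4 <= parts:
    j = 25 == 25
else:
    j = 1 * score
if 0 < j:
    score = 35 - j
    score = score * print(score)
if j >= parts:
    j = 34
    handle(j)
score = score + 26
if 5 != parts:
    parts = parts - 40 // score
for parts in score:
    j = 32 - parts * j
    print(score)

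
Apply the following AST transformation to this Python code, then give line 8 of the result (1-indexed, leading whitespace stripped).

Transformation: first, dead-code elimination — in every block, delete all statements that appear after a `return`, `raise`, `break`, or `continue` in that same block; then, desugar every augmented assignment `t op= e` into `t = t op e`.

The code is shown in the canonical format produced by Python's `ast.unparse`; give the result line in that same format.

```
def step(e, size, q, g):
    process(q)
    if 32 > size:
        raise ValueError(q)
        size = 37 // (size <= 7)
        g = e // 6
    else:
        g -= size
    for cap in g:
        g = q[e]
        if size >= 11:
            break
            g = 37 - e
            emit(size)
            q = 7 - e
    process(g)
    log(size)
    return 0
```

Transformed code:
def step(e, size, q, g):
    process(q)
    if 32 > size:
        raise ValueError(q)
    else:
        g = g - size
    for cap in g:
        g = q[e]
        if size >= 11:
            break
    process(g)
    log(size)
    return 0

g = q[e]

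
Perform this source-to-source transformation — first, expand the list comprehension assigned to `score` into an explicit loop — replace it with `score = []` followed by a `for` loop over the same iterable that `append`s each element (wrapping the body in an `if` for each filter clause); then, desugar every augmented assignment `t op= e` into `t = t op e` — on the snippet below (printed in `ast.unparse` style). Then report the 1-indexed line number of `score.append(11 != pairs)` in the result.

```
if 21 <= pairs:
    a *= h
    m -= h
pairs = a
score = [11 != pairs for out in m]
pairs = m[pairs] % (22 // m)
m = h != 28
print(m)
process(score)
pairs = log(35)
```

7

Transformed code:
if 21 <= pairs:
    a = a * h
    m = m - h
pairs = a
score = []
for out in m:
    score.append(11 != pairs)
pairs = m[pairs] % (22 // m)
m = h != 28
print(m)
process(score)
pairs = log(35)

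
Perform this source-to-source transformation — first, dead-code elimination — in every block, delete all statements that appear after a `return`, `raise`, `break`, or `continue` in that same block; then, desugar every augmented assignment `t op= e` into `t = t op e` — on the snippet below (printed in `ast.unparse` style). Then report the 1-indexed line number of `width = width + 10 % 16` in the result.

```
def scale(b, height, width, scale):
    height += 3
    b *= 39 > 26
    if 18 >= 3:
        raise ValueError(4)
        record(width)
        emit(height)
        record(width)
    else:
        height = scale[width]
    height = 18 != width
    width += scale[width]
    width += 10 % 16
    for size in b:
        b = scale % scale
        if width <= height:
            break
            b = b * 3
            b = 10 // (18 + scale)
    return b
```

Transformed code:
def scale(b, height, width, scale):
    height = height + 3
    b = b * (39 > 26)
    if 18 >= 3:
        raise ValueError(4)
    else:
        height = scale[width]
    height = 18 != width
    width = width + scale[width]
    width = width + 10 % 16
    for size in b:
        b = scale % scale
        if width <= height:
            break
    return b

10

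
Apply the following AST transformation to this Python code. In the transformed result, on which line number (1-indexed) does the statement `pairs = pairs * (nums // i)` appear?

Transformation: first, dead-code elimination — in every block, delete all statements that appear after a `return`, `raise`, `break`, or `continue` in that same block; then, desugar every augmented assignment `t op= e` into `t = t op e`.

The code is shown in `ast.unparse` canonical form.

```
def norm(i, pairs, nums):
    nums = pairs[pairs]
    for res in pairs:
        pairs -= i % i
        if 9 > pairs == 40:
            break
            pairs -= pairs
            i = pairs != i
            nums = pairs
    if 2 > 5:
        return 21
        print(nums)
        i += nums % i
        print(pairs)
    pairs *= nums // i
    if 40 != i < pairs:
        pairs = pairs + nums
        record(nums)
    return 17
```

9

Transformed code:
def norm(i, pairs, nums):
    nums = pairs[pairs]
    for res in pairs:
        pairs = pairs - i % i
        if 9 > pairs == 40:
            break
    if 2 > 5:
        return 21
    pairs = pairs * (nums // i)
    if 40 != i < pairs:
        pairs = pairs + nums
        record(nums)
    return 17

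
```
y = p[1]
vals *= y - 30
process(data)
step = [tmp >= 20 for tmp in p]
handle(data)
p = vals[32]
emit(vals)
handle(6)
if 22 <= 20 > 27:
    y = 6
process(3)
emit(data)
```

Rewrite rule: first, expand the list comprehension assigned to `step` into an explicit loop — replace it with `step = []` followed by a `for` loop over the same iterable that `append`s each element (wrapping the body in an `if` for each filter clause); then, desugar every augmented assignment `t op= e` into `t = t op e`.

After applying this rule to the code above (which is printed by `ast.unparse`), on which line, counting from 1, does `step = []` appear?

4

Transformed code:
y = p[1]
vals = vals * (y - 30)
process(data)
step = []
for tmp in p:
    step.append(tmp >= 20)
handle(data)
p = vals[32]
emit(vals)
handle(6)
if 22 <= 20 > 27:
    y = 6
process(3)
emit(data)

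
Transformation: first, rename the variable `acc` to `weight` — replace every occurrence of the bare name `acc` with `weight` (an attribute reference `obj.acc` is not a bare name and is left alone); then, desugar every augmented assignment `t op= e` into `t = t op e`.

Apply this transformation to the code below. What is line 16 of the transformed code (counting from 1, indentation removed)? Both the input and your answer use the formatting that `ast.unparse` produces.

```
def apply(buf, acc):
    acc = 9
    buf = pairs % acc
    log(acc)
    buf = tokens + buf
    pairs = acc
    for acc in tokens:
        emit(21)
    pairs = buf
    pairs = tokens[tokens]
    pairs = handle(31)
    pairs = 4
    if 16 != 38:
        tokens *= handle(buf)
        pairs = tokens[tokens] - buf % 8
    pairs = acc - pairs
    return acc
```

pairs = weight - pairs

Transformed code:
def apply(buf, weight):
    weight = 9
    buf = pairs % weight
    log(weight)
    buf = tokens + buf
    pairs = weight
    for weight in tokens:
        emit(21)
    pairs = buf
    pairs = tokens[tokens]
    pairs = handle(31)
    pairs = 4
    if 16 != 38:
        tokens = tokens * handle(buf)
        pairs = tokens[tokens] - buf % 8
    pairs = weight - pairs
    return weight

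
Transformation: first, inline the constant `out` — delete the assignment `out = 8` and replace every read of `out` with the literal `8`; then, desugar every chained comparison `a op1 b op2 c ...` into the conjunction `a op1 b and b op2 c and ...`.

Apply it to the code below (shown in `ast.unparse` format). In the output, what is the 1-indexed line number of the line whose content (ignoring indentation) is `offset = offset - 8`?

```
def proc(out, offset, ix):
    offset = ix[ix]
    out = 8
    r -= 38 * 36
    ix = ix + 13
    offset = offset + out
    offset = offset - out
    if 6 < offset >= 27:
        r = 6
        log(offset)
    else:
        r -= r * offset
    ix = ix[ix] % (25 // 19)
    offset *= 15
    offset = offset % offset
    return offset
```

Transformed code:
def proc(out, offset, ix):
    offset = ix[ix]
    r -= 38 * 36
    ix = ix + 13
    offset = offset + 8
    offset = offset - 8
    if 6 < offset and offset >= 27:
        r = 6
        log(offset)
    else:
        r -= r * offset
    ix = ix[ix] % (25 // 19)
    offset *= 15
    offset = offset % offset
    return offset

6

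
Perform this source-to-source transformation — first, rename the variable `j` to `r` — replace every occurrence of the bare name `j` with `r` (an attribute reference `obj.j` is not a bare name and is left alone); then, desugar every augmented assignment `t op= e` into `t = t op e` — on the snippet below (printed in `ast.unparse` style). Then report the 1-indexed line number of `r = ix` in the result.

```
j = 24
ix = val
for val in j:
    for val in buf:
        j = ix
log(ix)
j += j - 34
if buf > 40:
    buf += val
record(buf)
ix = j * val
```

Transformed code:
r = 24
ix = val
for val in r:
    for val in buf:
        r = ix
log(ix)
r = r + (r - 34)
if buf > 40:
    buf = buf + val
record(buf)
ix = r * val

5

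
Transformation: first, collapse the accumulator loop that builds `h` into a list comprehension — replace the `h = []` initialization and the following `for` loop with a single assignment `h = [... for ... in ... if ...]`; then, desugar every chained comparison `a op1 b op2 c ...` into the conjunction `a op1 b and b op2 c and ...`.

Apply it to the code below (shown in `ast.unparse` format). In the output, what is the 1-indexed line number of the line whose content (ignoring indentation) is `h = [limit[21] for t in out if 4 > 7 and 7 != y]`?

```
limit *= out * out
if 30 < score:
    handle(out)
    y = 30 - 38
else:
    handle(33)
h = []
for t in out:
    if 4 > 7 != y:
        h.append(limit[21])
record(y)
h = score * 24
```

Transformed code:
limit *= out * out
if 30 < score:
    handle(out)
    y = 30 - 38
else:
    handle(33)
h = [limit[21] for t in out if 4 > 7 and 7 != y]
record(y)
h = score * 24

7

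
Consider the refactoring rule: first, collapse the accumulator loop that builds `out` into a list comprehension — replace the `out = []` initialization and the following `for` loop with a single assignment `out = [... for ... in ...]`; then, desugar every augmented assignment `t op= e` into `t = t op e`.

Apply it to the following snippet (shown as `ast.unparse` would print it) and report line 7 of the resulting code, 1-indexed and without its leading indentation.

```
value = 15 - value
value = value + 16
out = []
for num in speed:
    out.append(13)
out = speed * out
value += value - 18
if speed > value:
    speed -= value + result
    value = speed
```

Transformed code:
value = 15 - value
value = value + 16
out = [13 for num in speed]
out = speed * out
value = value + (value - 18)
if speed > value:
    speed = speed - (value + result)
    value = speed

speed = speed - (value + result)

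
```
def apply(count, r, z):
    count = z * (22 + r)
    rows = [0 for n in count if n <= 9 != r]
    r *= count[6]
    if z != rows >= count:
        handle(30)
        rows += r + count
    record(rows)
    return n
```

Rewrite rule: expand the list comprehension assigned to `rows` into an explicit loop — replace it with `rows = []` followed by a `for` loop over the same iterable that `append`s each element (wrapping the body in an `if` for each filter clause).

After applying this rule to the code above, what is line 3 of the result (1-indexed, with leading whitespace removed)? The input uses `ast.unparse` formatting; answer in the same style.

rows = []

Transformed code:
def apply(count, r, z):
    count = z * (22 + r)
    rows = []
    for n in count:
        if n <= 9 != r:
            rows.append(0)
    r *= count[6]
    if z != rows >= count:
        handle(30)
        rows += r + count
    record(rows)
    return n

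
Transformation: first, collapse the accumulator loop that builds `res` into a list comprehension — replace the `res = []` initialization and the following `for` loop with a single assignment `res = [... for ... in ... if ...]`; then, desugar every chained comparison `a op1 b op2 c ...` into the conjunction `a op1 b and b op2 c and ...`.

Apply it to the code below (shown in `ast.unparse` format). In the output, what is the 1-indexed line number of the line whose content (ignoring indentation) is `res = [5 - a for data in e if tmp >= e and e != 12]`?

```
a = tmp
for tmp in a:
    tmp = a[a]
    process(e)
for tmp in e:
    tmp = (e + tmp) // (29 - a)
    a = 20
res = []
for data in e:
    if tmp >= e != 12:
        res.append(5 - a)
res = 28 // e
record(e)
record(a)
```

Transformed code:
a = tmp
for tmp in a:
    tmp = a[a]
    process(e)
for tmp in e:
    tmp = (e + tmp) // (29 - a)
    a = 20
res = [5 - a for data in e if tmp >= e and e != 12]
res = 28 // e
record(e)
record(a)

8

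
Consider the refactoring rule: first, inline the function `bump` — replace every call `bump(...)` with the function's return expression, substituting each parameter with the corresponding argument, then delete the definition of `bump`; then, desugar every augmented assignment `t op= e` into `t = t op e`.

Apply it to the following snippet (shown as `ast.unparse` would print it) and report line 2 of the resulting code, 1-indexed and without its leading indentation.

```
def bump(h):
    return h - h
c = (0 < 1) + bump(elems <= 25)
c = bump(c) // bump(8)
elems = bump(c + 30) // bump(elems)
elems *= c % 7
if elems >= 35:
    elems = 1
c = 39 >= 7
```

c = (c - c) // (8 - 8)

Transformed code:
c = (0 < 1) + ((elems <= 25) - (elems <= 25))
c = (c - c) // (8 - 8)
elems = (c + 30 - (c + 30)) // (elems - elems)
elems = elems * (c % 7)
if elems >= 35:
    elems = 1
c = 39 >= 7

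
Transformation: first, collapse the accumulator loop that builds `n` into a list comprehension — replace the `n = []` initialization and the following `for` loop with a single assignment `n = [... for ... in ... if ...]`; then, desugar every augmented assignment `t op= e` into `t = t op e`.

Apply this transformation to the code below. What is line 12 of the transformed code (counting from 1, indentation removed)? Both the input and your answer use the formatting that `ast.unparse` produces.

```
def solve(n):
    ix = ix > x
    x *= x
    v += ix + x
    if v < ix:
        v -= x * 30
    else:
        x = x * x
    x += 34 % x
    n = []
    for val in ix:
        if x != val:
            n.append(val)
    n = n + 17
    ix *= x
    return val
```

ix = ix * x

Transformed code:
def solve(n):
    ix = ix > x
    x = x * x
    v = v + (ix + x)
    if v < ix:
        v = v - x * 30
    else:
        x = x * x
    x = x + 34 % x
    n = [val for val in ix if x != val]
    n = n + 17
    ix = ix * x
    return val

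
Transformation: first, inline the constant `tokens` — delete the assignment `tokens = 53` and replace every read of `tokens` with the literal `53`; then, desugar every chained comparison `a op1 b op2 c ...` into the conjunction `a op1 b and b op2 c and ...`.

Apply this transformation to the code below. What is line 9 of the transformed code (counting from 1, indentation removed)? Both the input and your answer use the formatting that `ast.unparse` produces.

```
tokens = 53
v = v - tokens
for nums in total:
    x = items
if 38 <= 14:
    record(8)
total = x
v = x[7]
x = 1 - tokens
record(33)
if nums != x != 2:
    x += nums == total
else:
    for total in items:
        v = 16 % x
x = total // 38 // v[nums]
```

record(33)

Transformed code:
v = v - 53
for nums in total:
    x = items
if 38 <= 14:
    record(8)
total = x
v = x[7]
x = 1 - 53
record(33)
if nums != x and x != 2:
    x += nums == total
else:
    for total in items:
        v = 16 % x
x = total // 38 // v[nums]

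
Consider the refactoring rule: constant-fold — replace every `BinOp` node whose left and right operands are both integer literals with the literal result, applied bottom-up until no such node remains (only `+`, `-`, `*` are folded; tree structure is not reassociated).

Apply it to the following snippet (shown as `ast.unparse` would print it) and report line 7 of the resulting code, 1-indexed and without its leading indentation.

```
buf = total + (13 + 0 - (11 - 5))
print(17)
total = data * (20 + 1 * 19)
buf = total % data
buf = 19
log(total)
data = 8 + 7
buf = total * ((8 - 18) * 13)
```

Transformed code:
buf = total + 7
print(17)
total = data * 39
buf = total % data
buf = 19
log(total)
data = 15
buf = total * -130

data = 15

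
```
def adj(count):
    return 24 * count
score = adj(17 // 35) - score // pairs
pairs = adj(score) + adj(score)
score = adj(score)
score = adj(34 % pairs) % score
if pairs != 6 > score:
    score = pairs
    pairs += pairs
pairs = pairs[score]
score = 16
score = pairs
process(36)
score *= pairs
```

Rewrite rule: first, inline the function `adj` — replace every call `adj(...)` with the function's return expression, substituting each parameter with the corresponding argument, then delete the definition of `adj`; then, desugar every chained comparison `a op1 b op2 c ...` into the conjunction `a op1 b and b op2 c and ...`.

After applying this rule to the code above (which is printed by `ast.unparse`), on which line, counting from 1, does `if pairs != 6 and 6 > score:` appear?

5

Transformed code:
score = 24 * (17 // 35) - score // pairs
pairs = 24 * score + 24 * score
score = 24 * score
score = 24 * (34 % pairs) % score
if pairs != 6 and 6 > score:
    score = pairs
    pairs += pairs
pairs = pairs[score]
score = 16
score = pairs
process(36)
score *= pairs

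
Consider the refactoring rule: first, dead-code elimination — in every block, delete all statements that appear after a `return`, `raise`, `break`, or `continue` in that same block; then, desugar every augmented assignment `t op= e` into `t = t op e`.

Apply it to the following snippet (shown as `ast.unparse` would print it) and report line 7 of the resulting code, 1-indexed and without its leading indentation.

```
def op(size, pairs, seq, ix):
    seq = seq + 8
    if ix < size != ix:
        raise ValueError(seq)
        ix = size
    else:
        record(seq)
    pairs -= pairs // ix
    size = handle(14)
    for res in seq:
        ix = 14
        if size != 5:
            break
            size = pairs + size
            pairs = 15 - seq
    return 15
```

pairs = pairs - pairs // ix

Transformed code:
def op(size, pairs, seq, ix):
    seq = seq + 8
    if ix < size != ix:
        raise ValueError(seq)
    else:
        record(seq)
    pairs = pairs - pairs // ix
    size = handle(14)
    for res in seq:
        ix = 14
        if size != 5:
            break
    return 15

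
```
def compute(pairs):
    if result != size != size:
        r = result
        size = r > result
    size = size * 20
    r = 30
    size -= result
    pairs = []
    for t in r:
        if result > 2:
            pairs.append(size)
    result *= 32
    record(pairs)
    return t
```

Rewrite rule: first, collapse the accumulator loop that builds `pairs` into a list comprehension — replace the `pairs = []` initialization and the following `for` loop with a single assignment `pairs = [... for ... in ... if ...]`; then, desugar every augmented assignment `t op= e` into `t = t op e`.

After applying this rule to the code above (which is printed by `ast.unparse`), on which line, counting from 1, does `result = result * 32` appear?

Transformed code:
def compute(pairs):
    if result != size != size:
        r = result
        size = r > result
    size = size * 20
    r = 30
    size = size - result
    pairs = [size for t in r if result > 2]
    result = result * 32
    record(pairs)
    return t

9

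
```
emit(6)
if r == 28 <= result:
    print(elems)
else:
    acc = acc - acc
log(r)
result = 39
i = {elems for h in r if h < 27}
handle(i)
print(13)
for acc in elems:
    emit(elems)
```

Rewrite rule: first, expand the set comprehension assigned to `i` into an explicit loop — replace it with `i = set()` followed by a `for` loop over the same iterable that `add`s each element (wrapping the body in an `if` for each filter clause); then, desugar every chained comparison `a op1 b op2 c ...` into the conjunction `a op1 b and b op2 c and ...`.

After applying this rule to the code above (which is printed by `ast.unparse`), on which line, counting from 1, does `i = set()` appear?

Transformed code:
emit(6)
if r == 28 and 28 <= result:
    print(elems)
else:
    acc = acc - acc
log(r)
result = 39
i = set()
for h in r:
    if h < 27:
        i.add(elems)
handle(i)
print(13)
for acc in elems:
    emit(elems)

8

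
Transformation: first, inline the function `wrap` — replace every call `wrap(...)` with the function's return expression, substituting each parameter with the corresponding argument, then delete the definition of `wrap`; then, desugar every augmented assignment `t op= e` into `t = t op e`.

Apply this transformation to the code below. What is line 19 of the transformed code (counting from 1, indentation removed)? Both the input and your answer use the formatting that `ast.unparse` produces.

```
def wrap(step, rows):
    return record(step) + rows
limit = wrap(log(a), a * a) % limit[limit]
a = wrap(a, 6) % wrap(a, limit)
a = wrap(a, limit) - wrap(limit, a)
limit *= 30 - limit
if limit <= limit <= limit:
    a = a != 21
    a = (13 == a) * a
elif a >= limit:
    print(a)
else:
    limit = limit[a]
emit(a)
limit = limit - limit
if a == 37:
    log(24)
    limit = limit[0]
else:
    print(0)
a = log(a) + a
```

Transformed code:
limit = (record(log(a)) + a * a) % limit[limit]
a = (record(a) + 6) % (record(a) + limit)
a = record(a) + limit - (record(limit) + a)
limit = limit * (30 - limit)
if limit <= limit <= limit:
    a = a != 21
    a = (13 == a) * a
elif a >= limit:
    print(a)
else:
    limit = limit[a]
emit(a)
limit = limit - limit
if a == 37:
    log(24)
    limit = limit[0]
else:
    print(0)
a = log(a) + a

a = log(a) + a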